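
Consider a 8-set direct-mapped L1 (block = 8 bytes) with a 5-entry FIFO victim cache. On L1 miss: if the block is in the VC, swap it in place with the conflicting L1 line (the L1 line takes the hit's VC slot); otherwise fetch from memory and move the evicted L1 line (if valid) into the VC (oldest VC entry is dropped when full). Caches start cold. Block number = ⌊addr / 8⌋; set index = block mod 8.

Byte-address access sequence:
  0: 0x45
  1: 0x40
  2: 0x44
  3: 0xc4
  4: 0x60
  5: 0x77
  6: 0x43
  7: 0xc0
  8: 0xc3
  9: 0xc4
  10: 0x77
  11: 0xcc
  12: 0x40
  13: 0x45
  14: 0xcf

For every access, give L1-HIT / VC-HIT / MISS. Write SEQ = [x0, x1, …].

SEQ = [MISS, L1-HIT, L1-HIT, MISS, MISS, MISS, VC-HIT, VC-HIT, L1-HIT, L1-HIT, L1-HIT, MISS, VC-HIT, L1-HIT, L1-HIT]

  [0] addr=0x45 blk=8 s=0: MISS | VC []
  [1] addr=0x40 blk=8 s=0: L1-HIT | VC []
  [2] addr=0x44 blk=8 s=0: L1-HIT | VC []
  [3] addr=0xc4 blk=24 s=0: MISS | VC [8]
  [4] addr=0x60 blk=12 s=4: MISS | VC [8]
  [5] addr=0x77 blk=14 s=6: MISS | VC [8]
  [6] addr=0x43 blk=8 s=0: VC-HIT | VC [24]
  [7] addr=0xc0 blk=24 s=0: VC-HIT | VC [8]
  [8] addr=0xc3 blk=24 s=0: L1-HIT | VC [8]
  [9] addr=0xc4 blk=24 s=0: L1-HIT | VC [8]
  [10] addr=0x77 blk=14 s=6: L1-HIT | VC [8]
  [11] addr=0xcc blk=25 s=1: MISS | VC [8]
  [12] addr=0x40 blk=8 s=0: VC-HIT | VC [24]
  [13] addr=0x45 blk=8 s=0: L1-HIT | VC [24]
  [14] addr=0xcf blk=25 s=1: L1-HIT | VC [24]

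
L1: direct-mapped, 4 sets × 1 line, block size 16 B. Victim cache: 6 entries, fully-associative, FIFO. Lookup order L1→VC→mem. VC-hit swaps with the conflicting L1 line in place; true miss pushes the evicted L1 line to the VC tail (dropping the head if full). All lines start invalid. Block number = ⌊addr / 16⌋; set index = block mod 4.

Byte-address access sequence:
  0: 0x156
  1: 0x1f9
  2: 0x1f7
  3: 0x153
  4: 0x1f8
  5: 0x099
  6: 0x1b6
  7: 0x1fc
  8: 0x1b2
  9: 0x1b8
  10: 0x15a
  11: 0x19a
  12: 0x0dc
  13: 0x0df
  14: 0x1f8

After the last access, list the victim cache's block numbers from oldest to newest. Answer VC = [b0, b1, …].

VC = [9, 27, 21, 25]

0: 0x156 (blk 21, set 1) → MISS  vc=[]
1: 0x1f9 (blk 31, set 3) → MISS  vc=[]
2: 0x1f7 (blk 31, set 3) → L1-HIT  vc=[]
3: 0x153 (blk 21, set 1) → L1-HIT  vc=[]
4: 0x1f8 (blk 31, set 3) → L1-HIT  vc=[]
5: 0x99 (blk 9, set 1) → MISS  vc=[21]
6: 0x1b6 (blk 27, set 3) → MISS  vc=[21, 31]
7: 0x1fc (blk 31, set 3) → VC-HIT  vc=[21, 27]
8: 0x1b2 (blk 27, set 3) → VC-HIT  vc=[21, 31]
9: 0x1b8 (blk 27, set 3) → L1-HIT  vc=[21, 31]
10: 0x15a (blk 21, set 1) → VC-HIT  vc=[9, 31]
11: 0x19a (blk 25, set 1) → MISS  vc=[9, 31, 21]
12: 0xdc (blk 13, set 1) → MISS  vc=[9, 31, 21, 25]
13: 0xdf (blk 13, set 1) → L1-HIT  vc=[9, 31, 21, 25]
14: 0x1f8 (blk 31, set 3) → VC-HIT  vc=[9, 27, 21, 25]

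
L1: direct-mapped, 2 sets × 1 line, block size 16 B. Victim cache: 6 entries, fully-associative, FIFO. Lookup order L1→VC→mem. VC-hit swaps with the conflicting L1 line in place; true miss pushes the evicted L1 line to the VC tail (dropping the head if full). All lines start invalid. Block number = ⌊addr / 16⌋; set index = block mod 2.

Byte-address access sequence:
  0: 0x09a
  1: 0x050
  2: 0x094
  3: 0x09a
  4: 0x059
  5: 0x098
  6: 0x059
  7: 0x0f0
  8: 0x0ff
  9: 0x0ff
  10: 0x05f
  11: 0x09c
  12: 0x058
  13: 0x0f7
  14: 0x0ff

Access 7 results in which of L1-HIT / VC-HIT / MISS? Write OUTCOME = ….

OUTCOME = MISS

  [0] addr=0x9a blk=9 s=1: MISS | VC []
  [1] addr=0x50 blk=5 s=1: MISS | VC [9]
  [2] addr=0x94 blk=9 s=1: VC-HIT | VC [5]
  [3] addr=0x9a blk=9 s=1: L1-HIT | VC [5]
  [4] addr=0x59 blk=5 s=1: VC-HIT | VC [9]
  [5] addr=0x98 blk=9 s=1: VC-HIT | VC [5]
  [6] addr=0x59 blk=5 s=1: VC-HIT | VC [9]
  [7] addr=0xf0 blk=15 s=1: MISS | VC [9, 5]
  [8] addr=0xff blk=15 s=1: L1-HIT | VC [9, 5]
  [9] addr=0xff blk=15 s=1: L1-HIT | VC [9, 5]
  [10] addr=0x5f blk=5 s=1: VC-HIT | VC [9, 15]
  [11] addr=0x9c blk=9 s=1: VC-HIT | VC [5, 15]
  [12] addr=0x58 blk=5 s=1: VC-HIT | VC [9, 15]
  [13] addr=0xf7 blk=15 s=1: VC-HIT | VC [9, 5]
  [14] addr=0xff blk=15 s=1: L1-HIT | VC [9, 5]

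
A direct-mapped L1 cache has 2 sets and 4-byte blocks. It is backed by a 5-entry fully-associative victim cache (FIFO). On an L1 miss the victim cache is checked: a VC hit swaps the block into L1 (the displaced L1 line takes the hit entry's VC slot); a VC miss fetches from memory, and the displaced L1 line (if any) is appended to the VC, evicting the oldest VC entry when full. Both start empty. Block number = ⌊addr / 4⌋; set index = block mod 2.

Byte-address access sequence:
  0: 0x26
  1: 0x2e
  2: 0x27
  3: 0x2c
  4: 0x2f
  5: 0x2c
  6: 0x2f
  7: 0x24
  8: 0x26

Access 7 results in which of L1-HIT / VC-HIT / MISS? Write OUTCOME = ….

OUTCOME = VC-HIT

0: 0x26 (blk 9, set 1) → MISS  vc=[]
1: 0x2e (blk 11, set 1) → MISS  vc=[9]
2: 0x27 (blk 9, set 1) → VC-HIT  vc=[11]
3: 0x2c (blk 11, set 1) → VC-HIT  vc=[9]
4: 0x2f (blk 11, set 1) → L1-HIT  vc=[9]
5: 0x2c (blk 11, set 1) → L1-HIT  vc=[9]
6: 0x2f (blk 11, set 1) → L1-HIT  vc=[9]
7: 0x24 (blk 9, set 1) → VC-HIT  vc=[11]
8: 0x26 (blk 9, set 1) → L1-HIT  vc=[11]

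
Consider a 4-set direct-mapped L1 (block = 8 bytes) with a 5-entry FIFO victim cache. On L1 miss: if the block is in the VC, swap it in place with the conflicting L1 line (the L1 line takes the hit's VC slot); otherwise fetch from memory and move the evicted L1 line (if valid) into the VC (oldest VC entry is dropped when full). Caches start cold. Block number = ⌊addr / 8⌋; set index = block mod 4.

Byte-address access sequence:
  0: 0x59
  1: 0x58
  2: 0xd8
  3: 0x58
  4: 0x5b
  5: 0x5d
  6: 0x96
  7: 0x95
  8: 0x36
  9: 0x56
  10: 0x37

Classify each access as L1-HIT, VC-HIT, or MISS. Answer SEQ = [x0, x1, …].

SEQ = [MISS, L1-HIT, MISS, VC-HIT, L1-HIT, L1-HIT, MISS, L1-HIT, MISS, MISS, VC-HIT]

0: 0x59 (blk 11, set 3) → MISS  vc=[]
1: 0x58 (blk 11, set 3) → L1-HIT  vc=[]
2: 0xd8 (blk 27, set 3) → MISS  vc=[11]
3: 0x58 (blk 11, set 3) → VC-HIT  vc=[27]
4: 0x5b (blk 11, set 3) → L1-HIT  vc=[27]
5: 0x5d (blk 11, set 3) → L1-HIT  vc=[27]
6: 0x96 (blk 18, set 2) → MISS  vc=[27]
7: 0x95 (blk 18, set 2) → L1-HIT  vc=[27]
8: 0x36 (blk 6, set 2) → MISS  vc=[27, 18]
9: 0x56 (blk 10, set 2) → MISS  vc=[27, 18, 6]
10: 0x37 (blk 6, set 2) → VC-HIT  vc=[27, 18, 10]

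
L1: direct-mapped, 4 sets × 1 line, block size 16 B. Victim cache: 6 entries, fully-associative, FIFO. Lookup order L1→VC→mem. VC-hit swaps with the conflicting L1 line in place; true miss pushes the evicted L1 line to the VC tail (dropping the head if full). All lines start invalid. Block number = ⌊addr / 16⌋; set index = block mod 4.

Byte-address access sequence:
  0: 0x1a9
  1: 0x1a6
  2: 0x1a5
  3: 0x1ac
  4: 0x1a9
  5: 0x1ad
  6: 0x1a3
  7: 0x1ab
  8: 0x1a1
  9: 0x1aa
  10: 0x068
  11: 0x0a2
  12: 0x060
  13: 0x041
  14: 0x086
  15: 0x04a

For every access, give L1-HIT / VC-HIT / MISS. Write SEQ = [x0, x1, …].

0: 0x1a9 (blk 26, set 2) → MISS  vc=[]
1: 0x1a6 (blk 26, set 2) → L1-HIT  vc=[]
2: 0x1a5 (blk 26, set 2) → L1-HIT  vc=[]
3: 0x1ac (blk 26, set 2) → L1-HIT  vc=[]
4: 0x1a9 (blk 26, set 2) → L1-HIT  vc=[]
5: 0x1ad (blk 26, set 2) → L1-HIT  vc=[]
6: 0x1a3 (blk 26, set 2) → L1-HIT  vc=[]
7: 0x1ab (blk 26, set 2) → L1-HIT  vc=[]
8: 0x1a1 (blk 26, set 2) → L1-HIT  vc=[]
9: 0x1aa (blk 26, set 2) → L1-HIT  vc=[]
10: 0x68 (blk 6, set 2) → MISS  vc=[26]
11: 0xa2 (blk 10, set 2) → MISS  vc=[26, 6]
12: 0x60 (blk 6, set 2) → VC-HIT  vc=[26, 10]
13: 0x41 (blk 4, set 0) → MISS  vc=[26, 10]
14: 0x86 (blk 8, set 0) → MISS  vc=[26, 10, 4]
15: 0x4a (blk 4, set 0) → VC-HIT  vc=[26, 10, 8]

SEQ = [MISS, L1-HIT, L1-HIT, L1-HIT, L1-HIT, L1-HIT, L1-HIT, L1-HIT, L1-HIT, L1-HIT, MISS, MISS, VC-HIT, MISS, MISS, VC-HIT]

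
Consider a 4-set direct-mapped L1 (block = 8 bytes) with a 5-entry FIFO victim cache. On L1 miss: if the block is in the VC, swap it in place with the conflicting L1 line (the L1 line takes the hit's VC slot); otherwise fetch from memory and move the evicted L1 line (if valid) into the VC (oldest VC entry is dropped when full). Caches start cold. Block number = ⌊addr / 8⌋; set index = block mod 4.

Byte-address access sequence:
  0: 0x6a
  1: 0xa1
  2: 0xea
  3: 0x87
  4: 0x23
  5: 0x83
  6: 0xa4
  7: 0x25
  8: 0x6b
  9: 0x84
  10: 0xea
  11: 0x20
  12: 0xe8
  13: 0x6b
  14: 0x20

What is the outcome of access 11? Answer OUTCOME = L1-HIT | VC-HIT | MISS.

OUTCOME = VC-HIT

#0 0x6a→b13/s1 MISS; vc=[]
#1 0xa1→b20/s0 MISS; vc=[]
#2 0xea→b29/s1 MISS; vc=[13]
#3 0x87→b16/s0 MISS; vc=[13,20]
#4 0x23→b4/s0 MISS; vc=[13,20,16]
#5 0x83→b16/s0 VC-HIT; vc=[13,20,4]
#6 0xa4→b20/s0 VC-HIT; vc=[13,16,4]
#7 0x25→b4/s0 VC-HIT; vc=[13,16,20]
#8 0x6b→b13/s1 VC-HIT; vc=[29,16,20]
#9 0x84→b16/s0 VC-HIT; vc=[29,4,20]
#10 0xea→b29/s1 VC-HIT; vc=[13,4,20]
#11 0x20→b4/s0 VC-HIT; vc=[13,16,20]
#12 0xe8→b29/s1 L1-HIT; vc=[13,16,20]
#13 0x6b→b13/s1 VC-HIT; vc=[29,16,20]
#14 0x20→b4/s0 L1-HIT; vc=[29,16,20]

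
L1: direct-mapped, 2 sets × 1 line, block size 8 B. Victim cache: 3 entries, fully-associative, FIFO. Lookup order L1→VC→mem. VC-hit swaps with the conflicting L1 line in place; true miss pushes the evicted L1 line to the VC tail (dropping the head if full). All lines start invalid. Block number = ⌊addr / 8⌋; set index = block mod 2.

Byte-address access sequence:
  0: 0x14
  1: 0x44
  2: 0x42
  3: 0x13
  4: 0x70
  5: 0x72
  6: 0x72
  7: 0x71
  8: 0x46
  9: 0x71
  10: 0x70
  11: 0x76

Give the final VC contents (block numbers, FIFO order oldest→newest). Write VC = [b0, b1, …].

#0 0x14→b2/s0 MISS; vc=[]
#1 0x44→b8/s0 MISS; vc=[2]
#2 0x42→b8/s0 L1-HIT; vc=[2]
#3 0x13→b2/s0 VC-HIT; vc=[8]
#4 0x70→b14/s0 MISS; vc=[8,2]
#5 0x72→b14/s0 L1-HIT; vc=[8,2]
#6 0x72→b14/s0 L1-HIT; vc=[8,2]
#7 0x71→b14/s0 L1-HIT; vc=[8,2]
#8 0x46→b8/s0 VC-HIT; vc=[14,2]
#9 0x71→b14/s0 VC-HIT; vc=[8,2]
#10 0x70→b14/s0 L1-HIT; vc=[8,2]
#11 0x76→b14/s0 L1-HIT; vc=[8,2]

VC = [8, 2]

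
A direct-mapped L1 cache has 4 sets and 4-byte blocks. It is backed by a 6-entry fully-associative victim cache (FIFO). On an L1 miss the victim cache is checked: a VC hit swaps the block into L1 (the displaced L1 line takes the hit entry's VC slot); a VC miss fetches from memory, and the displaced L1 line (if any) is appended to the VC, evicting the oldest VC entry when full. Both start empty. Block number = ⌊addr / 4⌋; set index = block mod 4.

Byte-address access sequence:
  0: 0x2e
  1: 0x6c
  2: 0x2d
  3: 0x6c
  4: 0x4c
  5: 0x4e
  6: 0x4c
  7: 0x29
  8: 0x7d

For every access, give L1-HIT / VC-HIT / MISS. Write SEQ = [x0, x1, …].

SEQ = [MISS, MISS, VC-HIT, VC-HIT, MISS, L1-HIT, L1-HIT, MISS, MISS]

  [0] addr=0x2e blk=11 s=3: MISS | VC []
  [1] addr=0x6c blk=27 s=3: MISS | VC [11]
  [2] addr=0x2d blk=11 s=3: VC-HIT | VC [27]
  [3] addr=0x6c blk=27 s=3: VC-HIT | VC [11]
  [4] addr=0x4c blk=19 s=3: MISS | VC [11, 27]
  [5] addr=0x4e blk=19 s=3: L1-HIT | VC [11, 27]
  [6] addr=0x4c blk=19 s=3: L1-HIT | VC [11, 27]
  [7] addr=0x29 blk=10 s=2: MISS | VC [11, 27]
  [8] addr=0x7d blk=31 s=3: MISS | VC [11, 27, 19]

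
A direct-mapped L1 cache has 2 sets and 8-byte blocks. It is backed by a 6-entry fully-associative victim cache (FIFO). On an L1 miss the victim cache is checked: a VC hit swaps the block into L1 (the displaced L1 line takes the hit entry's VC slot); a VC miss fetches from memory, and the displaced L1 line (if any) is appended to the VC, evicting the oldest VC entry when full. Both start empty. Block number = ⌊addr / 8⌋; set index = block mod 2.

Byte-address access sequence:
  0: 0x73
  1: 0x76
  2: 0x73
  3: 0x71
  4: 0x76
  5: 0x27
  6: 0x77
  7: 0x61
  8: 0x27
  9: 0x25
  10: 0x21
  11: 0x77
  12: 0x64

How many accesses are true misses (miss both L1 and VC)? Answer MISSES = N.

MISSES = 3

  [0] addr=0x73 blk=14 s=0: MISS | VC []
  [1] addr=0x76 blk=14 s=0: L1-HIT | VC []
  [2] addr=0x73 blk=14 s=0: L1-HIT | VC []
  [3] addr=0x71 blk=14 s=0: L1-HIT | VC []
  [4] addr=0x76 blk=14 s=0: L1-HIT | VC []
  [5] addr=0x27 blk=4 s=0: MISS | VC [14]
  [6] addr=0x77 blk=14 s=0: VC-HIT | VC [4]
  [7] addr=0x61 blk=12 s=0: MISS | VC [4, 14]
  [8] addr=0x27 blk=4 s=0: VC-HIT | VC [12, 14]
  [9] addr=0x25 blk=4 s=0: L1-HIT | VC [12, 14]
  [10] addr=0x21 blk=4 s=0: L1-HIT | VC [12, 14]
  [11] addr=0x77 blk=14 s=0: VC-HIT | VC [12, 4]
  [12] addr=0x64 blk=12 s=0: VC-HIT | VC [14, 4]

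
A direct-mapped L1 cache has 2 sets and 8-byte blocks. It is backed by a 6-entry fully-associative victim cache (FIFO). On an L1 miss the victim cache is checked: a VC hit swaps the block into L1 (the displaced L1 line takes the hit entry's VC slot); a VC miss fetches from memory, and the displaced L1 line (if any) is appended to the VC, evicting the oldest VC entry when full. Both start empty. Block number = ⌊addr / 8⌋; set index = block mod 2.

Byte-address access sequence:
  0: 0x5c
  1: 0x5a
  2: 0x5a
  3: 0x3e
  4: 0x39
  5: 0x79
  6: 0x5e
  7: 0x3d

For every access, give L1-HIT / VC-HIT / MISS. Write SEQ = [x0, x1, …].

0: 0x5c (blk 11, set 1) → MISS  vc=[]
1: 0x5a (blk 11, set 1) → L1-HIT  vc=[]
2: 0x5a (blk 11, set 1) → L1-HIT  vc=[]
3: 0x3e (blk 7, set 1) → MISS  vc=[11]
4: 0x39 (blk 7, set 1) → L1-HIT  vc=[11]
5: 0x79 (blk 15, set 1) → MISS  vc=[11, 7]
6: 0x5e (blk 11, set 1) → VC-HIT  vc=[15, 7]
7: 0x3d (blk 7, set 1) → VC-HIT  vc=[15, 11]

SEQ = [MISS, L1-HIT, L1-HIT, MISS, L1-HIT, MISS, VC-HIT, VC-HIT]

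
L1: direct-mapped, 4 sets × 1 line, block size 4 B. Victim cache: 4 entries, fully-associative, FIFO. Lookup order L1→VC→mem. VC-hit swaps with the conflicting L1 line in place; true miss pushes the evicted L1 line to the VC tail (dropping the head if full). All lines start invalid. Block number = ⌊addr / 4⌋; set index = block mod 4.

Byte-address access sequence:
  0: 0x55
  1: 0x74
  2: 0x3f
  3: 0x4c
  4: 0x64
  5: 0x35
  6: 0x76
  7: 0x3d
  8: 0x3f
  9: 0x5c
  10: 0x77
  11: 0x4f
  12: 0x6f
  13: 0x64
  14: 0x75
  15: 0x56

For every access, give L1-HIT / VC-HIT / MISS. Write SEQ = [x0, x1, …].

0: 0x55 (blk 21, set 1) → MISS  vc=[]
1: 0x74 (blk 29, set 1) → MISS  vc=[21]
2: 0x3f (blk 15, set 3) → MISS  vc=[21]
3: 0x4c (blk 19, set 3) → MISS  vc=[21, 15]
4: 0x64 (blk 25, set 1) → MISS  vc=[21, 15, 29]
5: 0x35 (blk 13, set 1) → MISS  vc=[21, 15, 29, 25]
6: 0x76 (blk 29, set 1) → VC-HIT  vc=[21, 15, 13, 25]
7: 0x3d (blk 15, set 3) → VC-HIT  vc=[21, 19, 13, 25]
8: 0x3f (blk 15, set 3) → L1-HIT  vc=[21, 19, 13, 25]
9: 0x5c (blk 23, set 3) → MISS  vc=[19, 13, 25, 15]
10: 0x77 (blk 29, set 1) → L1-HIT  vc=[19, 13, 25, 15]
11: 0x4f (blk 19, set 3) → VC-HIT  vc=[23, 13, 25, 15]
12: 0x6f (blk 27, set 3) → MISS  vc=[13, 25, 15, 19]
13: 0x64 (blk 25, set 1) → VC-HIT  vc=[13, 29, 15, 19]
14: 0x75 (blk 29, set 1) → VC-HIT  vc=[13, 25, 15, 19]
15: 0x56 (blk 21, set 1) → MISS  vc=[25, 15, 19, 29]

SEQ = [MISS, MISS, MISS, MISS, MISS, MISS, VC-HIT, VC-HIT, L1-HIT, MISS, L1-HIT, VC-HIT, MISS, VC-HIT, VC-HIT, MISS]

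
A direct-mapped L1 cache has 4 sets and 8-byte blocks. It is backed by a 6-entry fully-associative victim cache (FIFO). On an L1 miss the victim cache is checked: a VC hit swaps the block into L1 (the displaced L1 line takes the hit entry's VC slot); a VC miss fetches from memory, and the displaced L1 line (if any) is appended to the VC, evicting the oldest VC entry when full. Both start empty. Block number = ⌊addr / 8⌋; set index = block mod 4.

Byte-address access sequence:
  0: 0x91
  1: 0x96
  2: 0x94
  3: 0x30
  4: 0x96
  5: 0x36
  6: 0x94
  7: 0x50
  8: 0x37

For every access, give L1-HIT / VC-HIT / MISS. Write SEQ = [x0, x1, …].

  [0] addr=0x91 blk=18 s=2: MISS | VC []
  [1] addr=0x96 blk=18 s=2: L1-HIT | VC []
  [2] addr=0x94 blk=18 s=2: L1-HIT | VC []
  [3] addr=0x30 blk=6 s=2: MISS | VC [18]
  [4] addr=0x96 blk=18 s=2: VC-HIT | VC [6]
  [5] addr=0x36 blk=6 s=2: VC-HIT | VC [18]
  [6] addr=0x94 blk=18 s=2: VC-HIT | VC [6]
  [7] addr=0x50 blk=10 s=2: MISS | VC [6, 18]
  [8] addr=0x37 blk=6 s=2: VC-HIT | VC [10, 18]

SEQ = [MISS, L1-HIT, L1-HIT, MISS, VC-HIT, VC-HIT, VC-HIT, MISS, VC-HIT]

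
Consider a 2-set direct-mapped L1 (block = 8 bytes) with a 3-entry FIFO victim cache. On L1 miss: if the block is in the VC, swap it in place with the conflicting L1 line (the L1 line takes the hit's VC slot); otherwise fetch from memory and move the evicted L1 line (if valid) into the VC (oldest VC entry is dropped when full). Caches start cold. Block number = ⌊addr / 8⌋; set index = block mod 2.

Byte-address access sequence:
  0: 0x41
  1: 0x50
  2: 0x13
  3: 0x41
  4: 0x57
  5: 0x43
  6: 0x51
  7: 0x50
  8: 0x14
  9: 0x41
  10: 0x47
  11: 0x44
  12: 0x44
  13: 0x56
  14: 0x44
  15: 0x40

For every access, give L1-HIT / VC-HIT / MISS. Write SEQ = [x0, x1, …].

SEQ = [MISS, MISS, MISS, VC-HIT, VC-HIT, VC-HIT, VC-HIT, L1-HIT, VC-HIT, VC-HIT, L1-HIT, L1-HIT, L1-HIT, VC-HIT, VC-HIT, L1-HIT]

#0 0x41→b8/s0 MISS; vc=[]
#1 0x50→b10/s0 MISS; vc=[8]
#2 0x13→b2/s0 MISS; vc=[8,10]
#3 0x41→b8/s0 VC-HIT; vc=[2,10]
#4 0x57→b10/s0 VC-HIT; vc=[2,8]
#5 0x43→b8/s0 VC-HIT; vc=[2,10]
#6 0x51→b10/s0 VC-HIT; vc=[2,8]
#7 0x50→b10/s0 L1-HIT; vc=[2,8]
#8 0x14→b2/s0 VC-HIT; vc=[10,8]
#9 0x41→b8/s0 VC-HIT; vc=[10,2]
#10 0x47→b8/s0 L1-HIT; vc=[10,2]
#11 0x44→b8/s0 L1-HIT; vc=[10,2]
#12 0x44→b8/s0 L1-HIT; vc=[10,2]
#13 0x56→b10/s0 VC-HIT; vc=[8,2]
#14 0x44→b8/s0 VC-HIT; vc=[10,2]
#15 0x40→b8/s0 L1-HIT; vc=[10,2]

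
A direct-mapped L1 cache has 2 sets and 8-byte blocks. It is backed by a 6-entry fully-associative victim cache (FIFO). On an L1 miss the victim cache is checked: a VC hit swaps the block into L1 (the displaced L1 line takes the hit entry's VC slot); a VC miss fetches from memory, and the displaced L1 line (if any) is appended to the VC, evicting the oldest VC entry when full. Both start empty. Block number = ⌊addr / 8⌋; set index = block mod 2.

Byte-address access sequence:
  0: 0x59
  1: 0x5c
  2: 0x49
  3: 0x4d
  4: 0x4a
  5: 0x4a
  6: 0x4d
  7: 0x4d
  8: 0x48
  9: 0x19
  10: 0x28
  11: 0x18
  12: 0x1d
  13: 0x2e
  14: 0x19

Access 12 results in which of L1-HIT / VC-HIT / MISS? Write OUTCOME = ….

OUTCOME = L1-HIT

0: 0x59 (blk 11, set 1) → MISS  vc=[]
1: 0x5c (blk 11, set 1) → L1-HIT  vc=[]
2: 0x49 (blk 9, set 1) → MISS  vc=[11]
3: 0x4d (blk 9, set 1) → L1-HIT  vc=[11]
4: 0x4a (blk 9, set 1) → L1-HIT  vc=[11]
5: 0x4a (blk 9, set 1) → L1-HIT  vc=[11]
6: 0x4d (blk 9, set 1) → L1-HIT  vc=[11]
7: 0x4d (blk 9, set 1) → L1-HIT  vc=[11]
8: 0x48 (blk 9, set 1) → L1-HIT  vc=[11]
9: 0x19 (blk 3, set 1) → MISS  vc=[11, 9]
10: 0x28 (blk 5, set 1) → MISS  vc=[11, 9, 3]
11: 0x18 (blk 3, set 1) → VC-HIT  vc=[11, 9, 5]
12: 0x1d (blk 3, set 1) → L1-HIT  vc=[11, 9, 5]
13: 0x2e (blk 5, set 1) → VC-HIT  vc=[11, 9, 3]
14: 0x19 (blk 3, set 1) → VC-HIT  vc=[11, 9, 5]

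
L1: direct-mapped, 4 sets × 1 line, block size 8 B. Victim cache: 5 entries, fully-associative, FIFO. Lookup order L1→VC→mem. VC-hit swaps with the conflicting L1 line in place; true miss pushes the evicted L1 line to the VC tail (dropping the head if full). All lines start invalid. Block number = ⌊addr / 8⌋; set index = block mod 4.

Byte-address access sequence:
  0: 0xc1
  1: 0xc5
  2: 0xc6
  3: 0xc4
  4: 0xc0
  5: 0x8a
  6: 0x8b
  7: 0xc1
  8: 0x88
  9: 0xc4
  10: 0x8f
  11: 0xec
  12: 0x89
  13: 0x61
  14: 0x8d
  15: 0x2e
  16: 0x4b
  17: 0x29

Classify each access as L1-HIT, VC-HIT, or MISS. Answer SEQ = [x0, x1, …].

SEQ = [MISS, L1-HIT, L1-HIT, L1-HIT, L1-HIT, MISS, L1-HIT, L1-HIT, L1-HIT, L1-HIT, L1-HIT, MISS, VC-HIT, MISS, L1-HIT, MISS, MISS, VC-HIT]

  [0] addr=0xc1 blk=24 s=0: MISS | VC []
  [1] addr=0xc5 blk=24 s=0: L1-HIT | VC []
  [2] addr=0xc6 blk=24 s=0: L1-HIT | VC []
  [3] addr=0xc4 blk=24 s=0: L1-HIT | VC []
  [4] addr=0xc0 blk=24 s=0: L1-HIT | VC []
  [5] addr=0x8a blk=17 s=1: MISS | VC []
  [6] addr=0x8b blk=17 s=1: L1-HIT | VC []
  [7] addr=0xc1 blk=24 s=0: L1-HIT | VC []
  [8] addr=0x88 blk=17 s=1: L1-HIT | VC []
  [9] addr=0xc4 blk=24 s=0: L1-HIT | VC []
  [10] addr=0x8f blk=17 s=1: L1-HIT | VC []
  [11] addr=0xec blk=29 s=1: MISS | VC [17]
  [12] addr=0x89 blk=17 s=1: VC-HIT | VC [29]
  [13] addr=0x61 blk=12 s=0: MISS | VC [29, 24]
  [14] addr=0x8d blk=17 s=1: L1-HIT | VC [29, 24]
  [15] addr=0x2e blk=5 s=1: MISS | VC [29, 24, 17]
  [16] addr=0x4b blk=9 s=1: MISS | VC [29, 24, 17, 5]
  [17] addr=0x29 blk=5 s=1: VC-HIT | VC [29, 24, 17, 9]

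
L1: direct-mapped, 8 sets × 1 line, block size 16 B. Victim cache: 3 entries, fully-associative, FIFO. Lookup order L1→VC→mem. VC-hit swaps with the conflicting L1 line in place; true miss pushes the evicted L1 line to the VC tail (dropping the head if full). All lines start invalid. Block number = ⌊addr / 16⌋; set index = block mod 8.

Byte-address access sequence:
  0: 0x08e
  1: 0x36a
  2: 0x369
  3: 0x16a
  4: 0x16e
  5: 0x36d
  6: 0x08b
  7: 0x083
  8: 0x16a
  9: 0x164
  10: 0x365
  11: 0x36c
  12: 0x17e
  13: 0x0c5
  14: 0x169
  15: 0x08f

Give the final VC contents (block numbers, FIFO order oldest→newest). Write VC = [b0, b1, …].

#0 0x8e→b8/s0 MISS; vc=[]
#1 0x36a→b54/s6 MISS; vc=[]
#2 0x369→b54/s6 L1-HIT; vc=[]
#3 0x16a→b22/s6 MISS; vc=[54]
#4 0x16e→b22/s6 L1-HIT; vc=[54]
#5 0x36d→b54/s6 VC-HIT; vc=[22]
#6 0x8b→b8/s0 L1-HIT; vc=[22]
#7 0x83→b8/s0 L1-HIT; vc=[22]
#8 0x16a→b22/s6 VC-HIT; vc=[54]
#9 0x164→b22/s6 L1-HIT; vc=[54]
#10 0x365→b54/s6 VC-HIT; vc=[22]
#11 0x36c→b54/s6 L1-HIT; vc=[22]
#12 0x17e→b23/s7 MISS; vc=[22]
#13 0xc5→b12/s4 MISS; vc=[22]
#14 0x169→b22/s6 VC-HIT; vc=[54]
#15 0x8f→b8/s0 L1-HIT; vc=[54]

VC = [54]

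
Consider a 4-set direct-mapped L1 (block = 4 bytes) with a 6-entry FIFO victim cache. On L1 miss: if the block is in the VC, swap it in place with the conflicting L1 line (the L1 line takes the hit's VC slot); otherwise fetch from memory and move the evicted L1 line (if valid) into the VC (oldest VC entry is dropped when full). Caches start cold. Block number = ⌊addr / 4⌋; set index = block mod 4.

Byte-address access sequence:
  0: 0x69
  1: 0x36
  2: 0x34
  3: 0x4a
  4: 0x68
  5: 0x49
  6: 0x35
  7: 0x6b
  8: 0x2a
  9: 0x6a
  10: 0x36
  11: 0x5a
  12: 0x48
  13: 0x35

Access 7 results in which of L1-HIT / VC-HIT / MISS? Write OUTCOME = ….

#0 0x69→b26/s2 MISS; vc=[]
#1 0x36→b13/s1 MISS; vc=[]
#2 0x34→b13/s1 L1-HIT; vc=[]
#3 0x4a→b18/s2 MISS; vc=[26]
#4 0x68→b26/s2 VC-HIT; vc=[18]
#5 0x49→b18/s2 VC-HIT; vc=[26]
#6 0x35→b13/s1 L1-HIT; vc=[26]
#7 0x6b→b26/s2 VC-HIT; vc=[18]
#8 0x2a→b10/s2 MISS; vc=[18,26]
#9 0x6a→b26/s2 VC-HIT; vc=[18,10]
#10 0x36→b13/s1 L1-HIT; vc=[18,10]
#11 0x5a→b22/s2 MISS; vc=[18,10,26]
#12 0x48→b18/s2 VC-HIT; vc=[22,10,26]
#13 0x35→b13/s1 L1-HIT; vc=[22,10,26]

OUTCOME = VC-HIT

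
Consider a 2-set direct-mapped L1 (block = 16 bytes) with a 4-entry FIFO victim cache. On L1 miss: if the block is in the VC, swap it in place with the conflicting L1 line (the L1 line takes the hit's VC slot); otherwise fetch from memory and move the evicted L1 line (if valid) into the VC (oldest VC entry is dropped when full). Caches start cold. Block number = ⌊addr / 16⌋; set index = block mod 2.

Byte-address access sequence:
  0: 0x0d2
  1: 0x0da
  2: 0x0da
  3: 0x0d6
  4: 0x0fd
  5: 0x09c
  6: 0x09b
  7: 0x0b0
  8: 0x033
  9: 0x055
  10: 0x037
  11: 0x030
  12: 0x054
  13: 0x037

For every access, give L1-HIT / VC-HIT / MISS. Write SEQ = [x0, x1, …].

0: 0xd2 (blk 13, set 1) → MISS  vc=[]
1: 0xda (blk 13, set 1) → L1-HIT  vc=[]
2: 0xda (blk 13, set 1) → L1-HIT  vc=[]
3: 0xd6 (blk 13, set 1) → L1-HIT  vc=[]
4: 0xfd (blk 15, set 1) → MISS  vc=[13]
5: 0x9c (blk 9, set 1) → MISS  vc=[13, 15]
6: 0x9b (blk 9, set 1) → L1-HIT  vc=[13, 15]
7: 0xb0 (blk 11, set 1) → MISS  vc=[13, 15, 9]
8: 0x33 (blk 3, set 1) → MISS  vc=[13, 15, 9, 11]
9: 0x55 (blk 5, set 1) → MISS  vc=[15, 9, 11, 3]
10: 0x37 (blk 3, set 1) → VC-HIT  vc=[15, 9, 11, 5]
11: 0x30 (blk 3, set 1) → L1-HIT  vc=[15, 9, 11, 5]
12: 0x54 (blk 5, set 1) → VC-HIT  vc=[15, 9, 11, 3]
13: 0x37 (blk 3, set 1) → VC-HIT  vc=[15, 9, 11, 5]

SEQ = [MISS, L1-HIT, L1-HIT, L1-HIT, MISS, MISS, L1-HIT, MISS, MISS, MISS, VC-HIT, L1-HIT, VC-HIT, VC-HIT]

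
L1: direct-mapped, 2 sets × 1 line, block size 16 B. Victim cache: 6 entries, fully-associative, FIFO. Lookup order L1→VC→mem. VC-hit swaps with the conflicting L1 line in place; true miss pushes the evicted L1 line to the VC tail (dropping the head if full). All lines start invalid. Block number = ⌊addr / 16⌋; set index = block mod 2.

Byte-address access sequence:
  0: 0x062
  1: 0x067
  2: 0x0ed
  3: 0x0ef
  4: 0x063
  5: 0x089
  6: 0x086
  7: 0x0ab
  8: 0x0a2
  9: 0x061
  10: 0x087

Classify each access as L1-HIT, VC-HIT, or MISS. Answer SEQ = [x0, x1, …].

SEQ = [MISS, L1-HIT, MISS, L1-HIT, VC-HIT, MISS, L1-HIT, MISS, L1-HIT, VC-HIT, VC-HIT]

0: 0x62 (blk 6, set 0) → MISS  vc=[]
1: 0x67 (blk 6, set 0) → L1-HIT  vc=[]
2: 0xed (blk 14, set 0) → MISS  vc=[6]
3: 0xef (blk 14, set 0) → L1-HIT  vc=[6]
4: 0x63 (blk 6, set 0) → VC-HIT  vc=[14]
5: 0x89 (blk 8, set 0) → MISS  vc=[14, 6]
6: 0x86 (blk 8, set 0) → L1-HIT  vc=[14, 6]
7: 0xab (blk 10, set 0) → MISS  vc=[14, 6, 8]
8: 0xa2 (blk 10, set 0) → L1-HIT  vc=[14, 6, 8]
9: 0x61 (blk 6, set 0) → VC-HIT  vc=[14, 10, 8]
10: 0x87 (blk 8, set 0) → VC-HIT  vc=[14, 10, 6]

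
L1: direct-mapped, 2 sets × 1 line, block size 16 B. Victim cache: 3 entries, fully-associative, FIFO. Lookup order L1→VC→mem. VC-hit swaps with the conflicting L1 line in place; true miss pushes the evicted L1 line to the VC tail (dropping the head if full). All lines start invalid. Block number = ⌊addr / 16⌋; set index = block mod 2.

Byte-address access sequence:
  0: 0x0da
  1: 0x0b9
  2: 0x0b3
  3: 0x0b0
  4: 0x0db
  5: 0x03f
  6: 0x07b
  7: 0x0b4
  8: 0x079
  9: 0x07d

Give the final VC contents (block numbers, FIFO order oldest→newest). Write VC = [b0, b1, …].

#0 0xda→b13/s1 MISS; vc=[]
#1 0xb9→b11/s1 MISS; vc=[13]
#2 0xb3→b11/s1 L1-HIT; vc=[13]
#3 0xb0→b11/s1 L1-HIT; vc=[13]
#4 0xdb→b13/s1 VC-HIT; vc=[11]
#5 0x3f→b3/s1 MISS; vc=[11,13]
#6 0x7b→b7/s1 MISS; vc=[11,13,3]
#7 0xb4→b11/s1 VC-HIT; vc=[7,13,3]
#8 0x79→b7/s1 VC-HIT; vc=[11,13,3]
#9 0x7d→b7/s1 L1-HIT; vc=[11,13,3]

VC = [11, 13, 3]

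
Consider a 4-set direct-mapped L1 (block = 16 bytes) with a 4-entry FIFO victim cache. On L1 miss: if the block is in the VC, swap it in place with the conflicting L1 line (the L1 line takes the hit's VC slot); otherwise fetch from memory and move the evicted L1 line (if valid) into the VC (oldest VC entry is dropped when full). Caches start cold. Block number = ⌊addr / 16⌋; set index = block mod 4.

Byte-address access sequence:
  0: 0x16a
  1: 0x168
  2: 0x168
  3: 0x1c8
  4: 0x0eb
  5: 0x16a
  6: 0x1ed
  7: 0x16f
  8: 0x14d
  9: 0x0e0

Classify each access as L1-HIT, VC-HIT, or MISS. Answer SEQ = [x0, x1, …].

#0 0x16a→b22/s2 MISS; vc=[]
#1 0x168→b22/s2 L1-HIT; vc=[]
#2 0x168→b22/s2 L1-HIT; vc=[]
#3 0x1c8→b28/s0 MISS; vc=[]
#4 0xeb→b14/s2 MISS; vc=[22]
#5 0x16a→b22/s2 VC-HIT; vc=[14]
#6 0x1ed→b30/s2 MISS; vc=[14,22]
#7 0x16f→b22/s2 VC-HIT; vc=[14,30]
#8 0x14d→b20/s0 MISS; vc=[14,30,28]
#9 0xe0→b14/s2 VC-HIT; vc=[22,30,28]

SEQ = [MISS, L1-HIT, L1-HIT, MISS, MISS, VC-HIT, MISS, VC-HIT, MISS, VC-HIT]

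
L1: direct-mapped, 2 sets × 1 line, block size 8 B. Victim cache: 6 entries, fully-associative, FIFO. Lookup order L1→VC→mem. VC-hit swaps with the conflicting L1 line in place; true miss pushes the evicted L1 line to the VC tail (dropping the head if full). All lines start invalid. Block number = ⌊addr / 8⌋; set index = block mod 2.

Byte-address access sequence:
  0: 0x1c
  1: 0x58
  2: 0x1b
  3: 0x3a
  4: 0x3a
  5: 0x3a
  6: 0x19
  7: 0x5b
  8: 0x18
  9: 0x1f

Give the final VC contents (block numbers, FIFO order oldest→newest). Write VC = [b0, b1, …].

VC = [11, 7]

#0 0x1c→b3/s1 MISS; vc=[]
#1 0x58→b11/s1 MISS; vc=[3]
#2 0x1b→b3/s1 VC-HIT; vc=[11]
#3 0x3a→b7/s1 MISS; vc=[11,3]
#4 0x3a→b7/s1 L1-HIT; vc=[11,3]
#5 0x3a→b7/s1 L1-HIT; vc=[11,3]
#6 0x19→b3/s1 VC-HIT; vc=[11,7]
#7 0x5b→b11/s1 VC-HIT; vc=[3,7]
#8 0x18→b3/s1 VC-HIT; vc=[11,7]
#9 0x1f→b3/s1 L1-HIT; vc=[11,7]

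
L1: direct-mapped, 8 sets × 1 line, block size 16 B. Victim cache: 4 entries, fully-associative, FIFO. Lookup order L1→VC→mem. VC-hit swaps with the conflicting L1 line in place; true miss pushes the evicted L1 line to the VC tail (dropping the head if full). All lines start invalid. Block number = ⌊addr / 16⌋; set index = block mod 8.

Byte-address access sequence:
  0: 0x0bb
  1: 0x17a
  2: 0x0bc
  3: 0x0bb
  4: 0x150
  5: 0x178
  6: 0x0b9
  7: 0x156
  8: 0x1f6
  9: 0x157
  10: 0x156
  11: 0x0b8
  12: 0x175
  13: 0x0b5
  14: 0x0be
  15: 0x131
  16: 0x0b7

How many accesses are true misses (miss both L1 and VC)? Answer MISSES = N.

  [0] addr=0xbb blk=11 s=3: MISS | VC []
  [1] addr=0x17a blk=23 s=7: MISS | VC []
  [2] addr=0xbc blk=11 s=3: L1-HIT | VC []
  [3] addr=0xbb blk=11 s=3: L1-HIT | VC []
  [4] addr=0x150 blk=21 s=5: MISS | VC []
  [5] addr=0x178 blk=23 s=7: L1-HIT | VC []
  [6] addr=0xb9 blk=11 s=3: L1-HIT | VC []
  [7] addr=0x156 blk=21 s=5: L1-HIT | VC []
  [8] addr=0x1f6 blk=31 s=7: MISS | VC [23]
  [9] addr=0x157 blk=21 s=5: L1-HIT | VC [23]
  [10] addr=0x156 blk=21 s=5: L1-HIT | VC [23]
  [11] addr=0xb8 blk=11 s=3: L1-HIT | VC [23]
  [12] addr=0x175 blk=23 s=7: VC-HIT | VC [31]
  [13] addr=0xb5 blk=11 s=3: L1-HIT | VC [31]
  [14] addr=0xbe blk=11 s=3: L1-HIT | VC [31]
  [15] addr=0x131 blk=19 s=3: MISS | VC [31, 11]
  [16] addr=0xb7 blk=11 s=3: VC-HIT | VC [31, 19]

MISSES = 5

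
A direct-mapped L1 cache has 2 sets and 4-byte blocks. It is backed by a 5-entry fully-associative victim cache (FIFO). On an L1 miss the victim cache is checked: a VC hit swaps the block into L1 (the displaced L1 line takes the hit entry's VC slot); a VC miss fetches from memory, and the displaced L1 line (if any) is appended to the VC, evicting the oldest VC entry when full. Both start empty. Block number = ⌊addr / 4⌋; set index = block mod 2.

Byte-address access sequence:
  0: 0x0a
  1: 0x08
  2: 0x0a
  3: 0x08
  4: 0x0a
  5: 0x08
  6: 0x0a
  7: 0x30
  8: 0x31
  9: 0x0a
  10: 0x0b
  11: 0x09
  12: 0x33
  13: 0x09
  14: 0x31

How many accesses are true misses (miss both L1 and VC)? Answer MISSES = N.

MISSES = 2

0: 0xa (blk 2, set 0) → MISS  vc=[]
1: 0x8 (blk 2, set 0) → L1-HIT  vc=[]
2: 0xa (blk 2, set 0) → L1-HIT  vc=[]
3: 0x8 (blk 2, set 0) → L1-HIT  vc=[]
4: 0xa (blk 2, set 0) → L1-HIT  vc=[]
5: 0x8 (blk 2, set 0) → L1-HIT  vc=[]
6: 0xa (blk 2, set 0) → L1-HIT  vc=[]
7: 0x30 (blk 12, set 0) → MISS  vc=[2]
8: 0x31 (blk 12, set 0) → L1-HIT  vc=[2]
9: 0xa (blk 2, set 0) → VC-HIT  vc=[12]
10: 0xb (blk 2, set 0) → L1-HIT  vc=[12]
11: 0x9 (blk 2, set 0) → L1-HIT  vc=[12]
12: 0x33 (blk 12, set 0) → VC-HIT  vc=[2]
13: 0x9 (blk 2, set 0) → VC-HIT  vc=[12]
14: 0x31 (blk 12, set 0) → VC-HIT  vc=[2]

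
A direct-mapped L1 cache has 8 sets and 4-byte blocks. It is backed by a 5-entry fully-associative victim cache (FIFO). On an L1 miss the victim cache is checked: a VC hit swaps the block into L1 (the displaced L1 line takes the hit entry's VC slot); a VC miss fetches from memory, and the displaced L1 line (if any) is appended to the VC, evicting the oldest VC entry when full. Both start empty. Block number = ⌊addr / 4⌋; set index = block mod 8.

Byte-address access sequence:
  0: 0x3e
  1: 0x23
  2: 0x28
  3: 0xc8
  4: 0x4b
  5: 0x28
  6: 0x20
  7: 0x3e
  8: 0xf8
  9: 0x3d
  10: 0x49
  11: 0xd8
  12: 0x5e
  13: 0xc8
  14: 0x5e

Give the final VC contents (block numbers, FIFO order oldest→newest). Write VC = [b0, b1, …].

0: 0x3e (blk 15, set 7) → MISS  vc=[]
1: 0x23 (blk 8, set 0) → MISS  vc=[]
2: 0x28 (blk 10, set 2) → MISS  vc=[]
3: 0xc8 (blk 50, set 2) → MISS  vc=[10]
4: 0x4b (blk 18, set 2) → MISS  vc=[10, 50]
5: 0x28 (blk 10, set 2) → VC-HIT  vc=[18, 50]
6: 0x20 (blk 8, set 0) → L1-HIT  vc=[18, 50]
7: 0x3e (blk 15, set 7) → L1-HIT  vc=[18, 50]
8: 0xf8 (blk 62, set 6) → MISS  vc=[18, 50]
9: 0x3d (blk 15, set 7) → L1-HIT  vc=[18, 50]
10: 0x49 (blk 18, set 2) → VC-HIT  vc=[10, 50]
11: 0xd8 (blk 54, set 6) → MISS  vc=[10, 50, 62]
12: 0x5e (blk 23, set 7) → MISS  vc=[10, 50, 62, 15]
13: 0xc8 (blk 50, set 2) → VC-HIT  vc=[10, 18, 62, 15]
14: 0x5e (blk 23, set 7) → L1-HIT  vc=[10, 18, 62, 15]

VC = [10, 18, 62, 15]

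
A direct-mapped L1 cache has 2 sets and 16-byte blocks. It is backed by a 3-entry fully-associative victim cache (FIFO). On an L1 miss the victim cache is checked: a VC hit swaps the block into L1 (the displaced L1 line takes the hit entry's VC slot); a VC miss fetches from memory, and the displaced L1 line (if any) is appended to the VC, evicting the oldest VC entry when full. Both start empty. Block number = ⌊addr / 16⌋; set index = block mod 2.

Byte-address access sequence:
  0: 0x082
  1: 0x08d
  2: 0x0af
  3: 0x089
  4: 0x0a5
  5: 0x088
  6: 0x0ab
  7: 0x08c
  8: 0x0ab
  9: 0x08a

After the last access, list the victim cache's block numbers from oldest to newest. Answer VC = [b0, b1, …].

VC = [10]

  [0] addr=0x82 blk=8 s=0: MISS | VC []
  [1] addr=0x8d blk=8 s=0: L1-HIT | VC []
  [2] addr=0xaf blk=10 s=0: MISS | VC [8]
  [3] addr=0x89 blk=8 s=0: VC-HIT | VC [10]
  [4] addr=0xa5 blk=10 s=0: VC-HIT | VC [8]
  [5] addr=0x88 blk=8 s=0: VC-HIT | VC [10]
  [6] addr=0xab blk=10 s=0: VC-HIT | VC [8]
  [7] addr=0x8c blk=8 s=0: VC-HIT | VC [10]
  [8] addr=0xab blk=10 s=0: VC-HIT | VC [8]
  [9] addr=0x8a blk=8 s=0: VC-HIT | VC [10]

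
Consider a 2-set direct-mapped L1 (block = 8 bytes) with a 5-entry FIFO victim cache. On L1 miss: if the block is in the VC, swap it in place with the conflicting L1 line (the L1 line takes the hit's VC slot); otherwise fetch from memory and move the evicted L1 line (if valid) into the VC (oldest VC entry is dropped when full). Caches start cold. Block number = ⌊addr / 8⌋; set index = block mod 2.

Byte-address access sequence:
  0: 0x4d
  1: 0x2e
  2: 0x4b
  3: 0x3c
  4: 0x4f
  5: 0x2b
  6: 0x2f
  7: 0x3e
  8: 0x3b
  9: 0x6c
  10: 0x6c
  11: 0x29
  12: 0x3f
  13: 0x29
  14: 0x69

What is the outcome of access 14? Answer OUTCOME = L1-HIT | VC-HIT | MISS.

OUTCOME = VC-HIT

#0 0x4d→b9/s1 MISS; vc=[]
#1 0x2e→b5/s1 MISS; vc=[9]
#2 0x4b→b9/s1 VC-HIT; vc=[5]
#3 0x3c→b7/s1 MISS; vc=[5,9]
#4 0x4f→b9/s1 VC-HIT; vc=[5,7]
#5 0x2b→b5/s1 VC-HIT; vc=[9,7]
#6 0x2f→b5/s1 L1-HIT; vc=[9,7]
#7 0x3e→b7/s1 VC-HIT; vc=[9,5]
#8 0x3b→b7/s1 L1-HIT; vc=[9,5]
#9 0x6c→b13/s1 MISS; vc=[9,5,7]
#10 0x6c→b13/s1 L1-HIT; vc=[9,5,7]
#11 0x29→b5/s1 VC-HIT; vc=[9,13,7]
#12 0x3f→b7/s1 VC-HIT; vc=[9,13,5]
#13 0x29→b5/s1 VC-HIT; vc=[9,13,7]
#14 0x69→b13/s1 VC-HIT; vc=[9,5,7]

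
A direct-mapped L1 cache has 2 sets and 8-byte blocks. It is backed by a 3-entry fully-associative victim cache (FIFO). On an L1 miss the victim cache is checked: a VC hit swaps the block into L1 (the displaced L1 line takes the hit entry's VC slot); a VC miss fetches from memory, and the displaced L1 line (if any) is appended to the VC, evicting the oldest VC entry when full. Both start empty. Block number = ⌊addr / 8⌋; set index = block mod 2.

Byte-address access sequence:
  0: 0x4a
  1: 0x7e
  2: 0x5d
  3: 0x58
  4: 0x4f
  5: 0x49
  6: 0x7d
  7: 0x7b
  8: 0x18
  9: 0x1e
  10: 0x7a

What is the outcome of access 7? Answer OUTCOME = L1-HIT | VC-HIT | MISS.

OUTCOME = L1-HIT

  [0] addr=0x4a blk=9 s=1: MISS | VC []
  [1] addr=0x7e blk=15 s=1: MISS | VC [9]
  [2] addr=0x5d blk=11 s=1: MISS | VC [9, 15]
  [3] addr=0x58 blk=11 s=1: L1-HIT | VC [9, 15]
  [4] addr=0x4f blk=9 s=1: VC-HIT | VC [11, 15]
  [5] addr=0x49 blk=9 s=1: L1-HIT | VC [11, 15]
  [6] addr=0x7d blk=15 s=1: VC-HIT | VC [11, 9]
  [7] addr=0x7b blk=15 s=1: L1-HIT | VC [11, 9]
  [8] addr=0x18 blk=3 s=1: MISS | VC [11, 9, 15]
  [9] addr=0x1e blk=3 s=1: L1-HIT | VC [11, 9, 15]
  [10] addr=0x7a blk=15 s=1: VC-HIT | VC [11, 9, 3]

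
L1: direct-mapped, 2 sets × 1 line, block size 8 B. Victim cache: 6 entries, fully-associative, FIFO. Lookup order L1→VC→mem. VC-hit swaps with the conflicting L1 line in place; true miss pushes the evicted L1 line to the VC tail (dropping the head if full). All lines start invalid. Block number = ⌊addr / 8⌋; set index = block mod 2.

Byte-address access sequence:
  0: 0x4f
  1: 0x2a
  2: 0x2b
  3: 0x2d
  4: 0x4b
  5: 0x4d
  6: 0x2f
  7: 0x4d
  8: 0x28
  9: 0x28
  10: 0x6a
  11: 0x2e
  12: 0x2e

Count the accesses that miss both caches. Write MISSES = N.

MISSES = 3

0: 0x4f (blk 9, set 1) → MISS  vc=[]
1: 0x2a (blk 5, set 1) → MISS  vc=[9]
2: 0x2b (blk 5, set 1) → L1-HIT  vc=[9]
3: 0x2d (blk 5, set 1) → L1-HIT  vc=[9]
4: 0x4b (blk 9, set 1) → VC-HIT  vc=[5]
5: 0x4d (blk 9, set 1) → L1-HIT  vc=[5]
6: 0x2f (blk 5, set 1) → VC-HIT  vc=[9]
7: 0x4d (blk 9, set 1) → VC-HIT  vc=[5]
8: 0x28 (blk 5, set 1) → VC-HIT  vc=[9]
9: 0x28 (blk 5, set 1) → L1-HIT  vc=[9]
10: 0x6a (blk 13, set 1) → MISS  vc=[9, 5]
11: 0x2e (blk 5, set 1) → VC-HIT  vc=[9, 13]
12: 0x2e (blk 5, set 1) → L1-HIT  vc=[9, 13]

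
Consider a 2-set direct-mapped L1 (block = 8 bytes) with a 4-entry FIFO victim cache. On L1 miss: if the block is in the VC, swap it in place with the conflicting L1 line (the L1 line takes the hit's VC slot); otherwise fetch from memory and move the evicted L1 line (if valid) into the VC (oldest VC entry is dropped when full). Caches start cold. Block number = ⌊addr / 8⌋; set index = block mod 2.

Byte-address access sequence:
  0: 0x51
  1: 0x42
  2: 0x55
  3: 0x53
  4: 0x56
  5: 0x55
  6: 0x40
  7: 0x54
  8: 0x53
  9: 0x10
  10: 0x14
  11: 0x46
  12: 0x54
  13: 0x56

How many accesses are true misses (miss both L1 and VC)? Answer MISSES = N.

MISSES = 3

  [0] addr=0x51 blk=10 s=0: MISS | VC []
  [1] addr=0x42 blk=8 s=0: MISS | VC [10]
  [2] addr=0x55 blk=10 s=0: VC-HIT | VC [8]
  [3] addr=0x53 blk=10 s=0: L1-HIT | VC [8]
  [4] addr=0x56 blk=10 s=0: L1-HIT | VC [8]
  [5] addr=0x55 blk=10 s=0: L1-HIT | VC [8]
  [6] addr=0x40 blk=8 s=0: VC-HIT | VC [10]
  [7] addr=0x54 blk=10 s=0: VC-HIT | VC [8]
  [8] addr=0x53 blk=10 s=0: L1-HIT | VC [8]
  [9] addr=0x10 blk=2 s=0: MISS | VC [8, 10]
  [10] addr=0x14 blk=2 s=0: L1-HIT | VC [8, 10]
  [11] addr=0x46 blk=8 s=0: VC-HIT | VC [2, 10]
  [12] addr=0x54 blk=10 s=0: VC-HIT | VC [2, 8]
  [13] addr=0x56 blk=10 s=0: L1-HIT | VC [2, 8]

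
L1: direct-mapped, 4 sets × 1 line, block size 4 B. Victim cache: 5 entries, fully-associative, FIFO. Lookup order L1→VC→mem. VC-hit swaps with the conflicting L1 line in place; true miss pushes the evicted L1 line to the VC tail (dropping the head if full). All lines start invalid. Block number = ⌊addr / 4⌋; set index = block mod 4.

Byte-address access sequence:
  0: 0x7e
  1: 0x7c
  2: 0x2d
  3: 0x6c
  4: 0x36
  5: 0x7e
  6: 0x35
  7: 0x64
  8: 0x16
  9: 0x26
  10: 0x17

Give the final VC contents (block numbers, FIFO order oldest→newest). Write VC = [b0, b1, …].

VC = [27, 11, 13, 25, 9]

  [0] addr=0x7e blk=31 s=3: MISS | VC []
  [1] addr=0x7c blk=31 s=3: L1-HIT | VC []
  [2] addr=0x2d blk=11 s=3: MISS | VC [31]
  [3] addr=0x6c blk=27 s=3: MISS | VC [31, 11]
  [4] addr=0x36 blk=13 s=1: MISS | VC [31, 11]
  [5] addr=0x7e blk=31 s=3: VC-HIT | VC [27, 11]
  [6] addr=0x35 blk=13 s=1: L1-HIT | VC [27, 11]
  [7] addr=0x64 blk=25 s=1: MISS | VC [27, 11, 13]
  [8] addr=0x16 blk=5 s=1: MISS | VC [27, 11, 13, 25]
  [9] addr=0x26 blk=9 s=1: MISS | VC [27, 11, 13, 25, 5]
  [10] addr=0x17 blk=5 s=1: VC-HIT | VC [27, 11, 13, 25, 9]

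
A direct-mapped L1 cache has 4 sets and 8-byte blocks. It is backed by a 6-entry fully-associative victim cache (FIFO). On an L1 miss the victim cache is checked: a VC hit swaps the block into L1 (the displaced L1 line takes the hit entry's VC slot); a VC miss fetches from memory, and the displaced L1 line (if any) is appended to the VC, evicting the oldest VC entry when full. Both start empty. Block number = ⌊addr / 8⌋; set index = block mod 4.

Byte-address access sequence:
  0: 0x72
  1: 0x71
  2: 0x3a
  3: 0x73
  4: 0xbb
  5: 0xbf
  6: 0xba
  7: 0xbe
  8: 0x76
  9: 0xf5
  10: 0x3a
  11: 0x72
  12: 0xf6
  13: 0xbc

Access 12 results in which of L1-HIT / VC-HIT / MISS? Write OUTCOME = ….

OUTCOME = VC-HIT

#0 0x72→b14/s2 MISS; vc=[]
#1 0x71→b14/s2 L1-HIT; vc=[]
#2 0x3a→b7/s3 MISS; vc=[]
#3 0x73→b14/s2 L1-HIT; vc=[]
#4 0xbb→b23/s3 MISS; vc=[7]
#5 0xbf→b23/s3 L1-HIT; vc=[7]
#6 0xba→b23/s3 L1-HIT; vc=[7]
#7 0xbe→b23/s3 L1-HIT; vc=[7]
#8 0x76→b14/s2 L1-HIT; vc=[7]
#9 0xf5→b30/s2 MISS; vc=[7,14]
#10 0x3a→b7/s3 VC-HIT; vc=[23,14]
#11 0x72→b14/s2 VC-HIT; vc=[23,30]
#12 0xf6→b30/s2 VC-HIT; vc=[23,14]
#13 0xbc→b23/s3 VC-HIT; vc=[7,14]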